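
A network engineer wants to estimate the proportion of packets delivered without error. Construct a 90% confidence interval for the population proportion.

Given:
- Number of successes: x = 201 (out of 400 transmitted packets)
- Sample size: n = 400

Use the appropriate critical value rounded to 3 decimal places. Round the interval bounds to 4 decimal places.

Sample proportion: p̂ = 201/400 = 0.502500

Check conditions for normal approximation:
  np̂ = 201 ≥ 10 ✓
  n(1-p̂) = 199 ≥ 10 ✓

The sample is large enough, so use a z-interval (normal approximation) for the proportion.

For 90% confidence, z* = 1.645 (from standard normal table)

Standard error: SE = √(p̂(1-p̂)/n) = √(0.502500×0.497500/400) = 0.02499969

Margin of error: E = z* × SE = 1.645 × 0.02499969 = 0.041124

Z-interval: p̂ ± E = 0.502500 ± 0.041124 = (0.461376, 0.543624)

Rounded to 4 decimal places:

(0.4614, 0.5436)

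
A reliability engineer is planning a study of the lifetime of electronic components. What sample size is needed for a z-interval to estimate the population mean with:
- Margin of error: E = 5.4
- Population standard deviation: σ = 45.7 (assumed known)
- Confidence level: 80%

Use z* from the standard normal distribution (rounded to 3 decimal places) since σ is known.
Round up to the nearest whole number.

Using z* since population σ is known (z-interval formula).

For 80% confidence, z* = 1.282 (from standard normal table)

Sample size formula for z-interval: n = (z*σ/E)²

n = (1.282 × 45.7 / 5.4)²
  = (10.849519)²
  = 117.7121

Round up to the nearest whole number: n = 118

118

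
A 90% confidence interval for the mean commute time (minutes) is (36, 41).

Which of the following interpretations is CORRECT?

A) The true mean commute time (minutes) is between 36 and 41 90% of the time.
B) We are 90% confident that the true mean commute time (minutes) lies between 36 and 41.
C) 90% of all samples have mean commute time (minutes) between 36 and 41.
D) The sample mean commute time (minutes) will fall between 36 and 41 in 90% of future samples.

A confidence interval represents our confidence in the procedure, not a probability statement about the parameter.

Key concept: If we repeated this sampling process many times and computed a 90% CI each time, about 90% of those intervals would contain the true population parameter.

For this specific interval (36, 41):
- Midpoint (point estimate): 38.5
- Margin of error: 2.5

The correct interpretation is the one stating confidence that the true parameter lies in the interval — option B.

B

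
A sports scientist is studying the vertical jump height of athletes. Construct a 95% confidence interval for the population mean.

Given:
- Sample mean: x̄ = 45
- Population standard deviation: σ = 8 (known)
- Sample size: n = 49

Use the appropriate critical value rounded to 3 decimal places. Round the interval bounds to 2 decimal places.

The population standard deviation σ is known, so use a z-interval (standard normal critical value).

For 95% confidence, z* = 1.96 (from standard normal table)

Standard error: SE = σ/√n = 8/√49 = 1.142857

Margin of error: E = z* × SE = 1.96 × 1.142857 = 2.2400

Z-interval: x̄ ± E = 45 ± 2.2400 = (42.7600, 47.2400)

Rounded to 2 decimal places:

(42.76, 47.24)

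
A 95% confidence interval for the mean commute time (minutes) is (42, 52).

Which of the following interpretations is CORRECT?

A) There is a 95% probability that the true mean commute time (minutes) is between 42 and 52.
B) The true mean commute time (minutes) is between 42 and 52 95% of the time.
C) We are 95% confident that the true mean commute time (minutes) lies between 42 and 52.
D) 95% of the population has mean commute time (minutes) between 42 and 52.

A confidence interval represents our confidence in the procedure, not a probability statement about the parameter.

Key concept: If we repeated this sampling process many times and computed a 95% CI each time, about 95% of those intervals would contain the true population parameter.

For this specific interval (42, 52):
- Midpoint (point estimate): 47
- Margin of error: 5

The correct interpretation is the one stating confidence that the true parameter lies in the interval — option C.

C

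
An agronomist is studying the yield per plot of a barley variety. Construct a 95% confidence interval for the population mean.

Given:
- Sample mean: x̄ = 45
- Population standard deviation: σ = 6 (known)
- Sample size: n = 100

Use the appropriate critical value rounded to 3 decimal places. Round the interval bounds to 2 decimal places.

The population standard deviation σ is known, so use a z-interval (standard normal critical value).

For 95% confidence, z* = 1.96 (from standard normal table)

Standard error: SE = σ/√n = 6/√100 = 0.600000

Margin of error: E = z* × SE = 1.96 × 0.600000 = 1.1760

Z-interval: x̄ ± E = 45 ± 1.1760 = (43.8240, 46.1760)

Rounded to 2 decimal places:

(43.82, 46.18)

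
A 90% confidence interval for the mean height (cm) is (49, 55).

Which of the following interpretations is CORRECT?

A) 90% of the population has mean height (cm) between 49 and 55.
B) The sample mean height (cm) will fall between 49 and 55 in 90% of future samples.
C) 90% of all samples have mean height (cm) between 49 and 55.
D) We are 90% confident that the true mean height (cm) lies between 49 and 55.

A confidence interval represents our confidence in the procedure, not a probability statement about the parameter.

Key concept: If we repeated this sampling process many times and computed a 90% CI each time, about 90% of those intervals would contain the true population parameter.

For this specific interval (49, 55):
- Midpoint (point estimate): 52
- Margin of error: 3

The correct interpretation is the one stating confidence that the true parameter lies in the interval — option D.

D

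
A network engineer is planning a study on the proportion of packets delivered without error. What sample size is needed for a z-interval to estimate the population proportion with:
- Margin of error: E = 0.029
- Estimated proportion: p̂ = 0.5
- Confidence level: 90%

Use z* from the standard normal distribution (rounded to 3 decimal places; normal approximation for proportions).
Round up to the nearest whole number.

Using z* for proportion z-interval (normal approximation).

For 90% confidence, z* = 1.645 (from standard normal table)

Sample size formula for proportion z-interval: n = z*²p̂(1-p̂)/E²

n = 1.645² × 0.5 × 0.5 / 0.029²
  = 2.706025 × 0.25 / 0.000841
  = 804.4070

Round up to the nearest whole number: n = 805

805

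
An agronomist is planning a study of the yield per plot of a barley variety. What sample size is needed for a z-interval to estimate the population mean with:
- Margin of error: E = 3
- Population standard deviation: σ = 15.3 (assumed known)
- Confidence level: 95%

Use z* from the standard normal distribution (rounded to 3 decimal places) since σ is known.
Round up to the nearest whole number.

Using z* since population σ is known (z-interval formula).

For 95% confidence, z* = 1.96 (from standard normal table)

Sample size formula for z-interval: n = (z*σ/E)²

n = (1.96 × 15.3 / 3)²
  = (9.996000)²
  = 99.9200

Round up to the nearest whole number: n = 100

100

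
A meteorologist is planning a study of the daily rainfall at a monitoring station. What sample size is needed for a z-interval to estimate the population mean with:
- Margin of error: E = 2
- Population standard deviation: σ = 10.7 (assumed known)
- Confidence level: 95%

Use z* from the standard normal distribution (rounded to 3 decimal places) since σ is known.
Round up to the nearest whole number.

Using z* since population σ is known (z-interval formula).

For 95% confidence, z* = 1.96 (from standard normal table)

Sample size formula for z-interval: n = (z*σ/E)²

n = (1.96 × 10.7 / 2)²
  = (10.486000)²
  = 109.9562

Round up to the nearest whole number: n = 110

110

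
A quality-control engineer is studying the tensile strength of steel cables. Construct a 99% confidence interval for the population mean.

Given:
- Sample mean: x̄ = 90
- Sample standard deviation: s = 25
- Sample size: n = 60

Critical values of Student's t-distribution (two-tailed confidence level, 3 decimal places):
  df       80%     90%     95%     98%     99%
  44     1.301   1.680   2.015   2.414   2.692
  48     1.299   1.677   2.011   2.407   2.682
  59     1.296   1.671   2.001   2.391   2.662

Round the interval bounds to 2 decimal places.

The population standard deviation σ is unknown (only the sample standard deviation s is given), so use a t-interval with df = n - 1 = 60 - 1 = 59.

For 99% confidence with df = 59, t* = 2.662 (from t-table)

Standard error: SE = s/√n = 25/√60 = 3.227486

Margin of error: E = t* × SE = 2.662 × 3.227486 = 8.5916

T-interval: x̄ ± E = 90 ± 8.5916 = (81.4084, 98.5916)

Rounded to 2 decimal places:

(81.41, 98.59)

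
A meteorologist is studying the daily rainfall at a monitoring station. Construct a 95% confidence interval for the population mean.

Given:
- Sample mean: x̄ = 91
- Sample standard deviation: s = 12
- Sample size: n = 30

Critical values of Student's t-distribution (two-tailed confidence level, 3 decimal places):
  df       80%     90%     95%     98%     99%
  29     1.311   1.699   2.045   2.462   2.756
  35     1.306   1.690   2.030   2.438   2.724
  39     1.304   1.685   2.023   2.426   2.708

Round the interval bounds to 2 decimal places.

The population standard deviation σ is unknown (only the sample standard deviation s is given), so use a t-interval with df = n - 1 = 30 - 1 = 29.

For 95% confidence with df = 29, t* = 2.045 (from t-table)

Standard error: SE = s/√n = 12/√30 = 2.190890

Margin of error: E = t* × SE = 2.045 × 2.190890 = 4.4804

T-interval: x̄ ± E = 91 ± 4.4804 = (86.5196, 95.4804)

Rounded to 2 decimal places:

(86.52, 95.48)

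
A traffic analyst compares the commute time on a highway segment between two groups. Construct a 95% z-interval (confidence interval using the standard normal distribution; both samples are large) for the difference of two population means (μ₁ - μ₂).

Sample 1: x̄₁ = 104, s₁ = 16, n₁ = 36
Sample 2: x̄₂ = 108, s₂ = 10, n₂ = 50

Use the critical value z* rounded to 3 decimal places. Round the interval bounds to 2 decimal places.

Both samples are large (n₁ = 36 ≥ 30, n₂ = 50 ≥ 30), so a z-interval for the difference of means applies.

Point estimate: x̄₁ - x̄₂ = 104 - 108 = -4

Standard error: SE = √(s₁²/n₁ + s₂²/n₂)
= √(16²/36 + 10²/50)
= √(7.111111 + 2.000000)
= 3.018462

For 95% confidence, z* = 1.96 (from standard normal table)
Margin of error: E = z* × SE = 1.96 × 3.018462 = 5.9162

Z-interval: (x̄₁ - x̄₂) ± E = -4 ± 5.9162 = (-9.9162, 1.9162)

Rounded to 2 decimal places:

(-9.92, 1.92)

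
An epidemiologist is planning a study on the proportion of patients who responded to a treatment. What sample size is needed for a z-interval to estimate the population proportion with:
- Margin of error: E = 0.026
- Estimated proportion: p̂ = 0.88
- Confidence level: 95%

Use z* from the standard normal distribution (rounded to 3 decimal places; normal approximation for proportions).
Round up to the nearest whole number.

Using z* for proportion z-interval (normal approximation).

For 95% confidence, z* = 1.96 (from standard normal table)

Sample size formula for proportion z-interval: n = z*²p̂(1-p̂)/E²

n = 1.96² × 0.88 × 0.12 / 0.026²
  = 3.8416 × 0.1056 / 0.000676
  = 600.1079

Round up to the nearest whole number: n = 601

601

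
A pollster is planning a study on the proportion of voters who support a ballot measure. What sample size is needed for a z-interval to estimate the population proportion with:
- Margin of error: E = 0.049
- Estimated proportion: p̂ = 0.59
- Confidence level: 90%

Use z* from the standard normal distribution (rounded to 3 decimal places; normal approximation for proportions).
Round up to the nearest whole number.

Using z* for proportion z-interval (normal approximation).

For 90% confidence, z* = 1.645 (from standard normal table)

Sample size formula for proportion z-interval: n = z*²p̂(1-p̂)/E²

n = 1.645² × 0.59 × 0.41 / 0.049²
  = 2.706025 × 0.2419 / 0.002401
  = 272.6312

Round up to the nearest whole number: n = 273

273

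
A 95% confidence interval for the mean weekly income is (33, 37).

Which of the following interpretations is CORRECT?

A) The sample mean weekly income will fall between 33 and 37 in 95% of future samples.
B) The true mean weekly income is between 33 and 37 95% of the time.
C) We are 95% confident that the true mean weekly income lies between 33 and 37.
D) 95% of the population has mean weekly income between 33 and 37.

A confidence interval represents our confidence in the procedure, not a probability statement about the parameter.

Key concept: If we repeated this sampling process many times and computed a 95% CI each time, about 95% of those intervals would contain the true population parameter.

For this specific interval (33, 37):
- Midpoint (point estimate): 35
- Margin of error: 2

The correct interpretation is the one stating confidence that the true parameter lies in the interval — option C.

C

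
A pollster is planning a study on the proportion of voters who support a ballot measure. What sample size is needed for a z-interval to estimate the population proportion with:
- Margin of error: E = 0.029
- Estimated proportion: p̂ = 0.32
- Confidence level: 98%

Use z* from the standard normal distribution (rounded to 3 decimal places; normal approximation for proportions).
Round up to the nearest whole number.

Using z* for proportion z-interval (normal approximation).

For 98% confidence, z* = 2.326 (from standard normal table)

Sample size formula for proportion z-interval: n = z*²p̂(1-p̂)/E²

n = 2.326² × 0.32 × 0.68 / 0.029²
  = 5.410276 × 0.2176 / 0.000841
  = 1399.8526

Round up to the nearest whole number: n = 1400

1400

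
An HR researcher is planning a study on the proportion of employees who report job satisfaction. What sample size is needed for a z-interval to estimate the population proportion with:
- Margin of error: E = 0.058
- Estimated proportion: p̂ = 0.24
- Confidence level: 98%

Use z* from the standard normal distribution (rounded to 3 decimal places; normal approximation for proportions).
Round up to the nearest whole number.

Using z* for proportion z-interval (normal approximation).

For 98% confidence, z* = 2.326 (from standard normal table)

Sample size formula for proportion z-interval: n = z*²p̂(1-p̂)/E²

n = 2.326² × 0.24 × 0.76 / 0.058²
  = 5.410276 × 0.1824 / 0.003364
  = 293.3515

Round up to the nearest whole number: n = 294

294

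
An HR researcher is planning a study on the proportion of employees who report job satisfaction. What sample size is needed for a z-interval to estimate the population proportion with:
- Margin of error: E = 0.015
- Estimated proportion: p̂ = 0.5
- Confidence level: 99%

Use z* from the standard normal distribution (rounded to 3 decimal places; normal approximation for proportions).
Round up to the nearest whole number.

Using z* for proportion z-interval (normal approximation).

For 99% confidence, z* = 2.576 (from standard normal table)

Sample size formula for proportion z-interval: n = z*²p̂(1-p̂)/E²

n = 2.576² × 0.5 × 0.5 / 0.015²
  = 6.635776 × 0.25 / 0.000225
  = 7373.0844

Round up to the nearest whole number: n = 7374

7374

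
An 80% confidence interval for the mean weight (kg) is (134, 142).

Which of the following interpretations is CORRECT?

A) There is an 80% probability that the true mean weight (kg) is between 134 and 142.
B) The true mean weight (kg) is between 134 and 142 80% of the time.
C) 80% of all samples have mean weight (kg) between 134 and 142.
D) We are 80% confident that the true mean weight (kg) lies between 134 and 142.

A confidence interval represents our confidence in the procedure, not a probability statement about the parameter.

Key concept: If we repeated this sampling process many times and computed an 80% CI each time, about 80% of those intervals would contain the true population parameter.

For this specific interval (134, 142):
- Midpoint (point estimate): 138
- Margin of error: 4

The correct interpretation is the one stating confidence that the true parameter lies in the interval — option D.

D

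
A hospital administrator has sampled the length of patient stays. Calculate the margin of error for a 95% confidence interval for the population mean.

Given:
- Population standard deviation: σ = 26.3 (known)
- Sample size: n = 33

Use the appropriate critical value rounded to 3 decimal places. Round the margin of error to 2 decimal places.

The population standard deviation σ is known, so use the z-interval margin of error formula.

For 95% confidence, z* = 1.96 (from standard normal table)

Margin of error formula for z-interval: E = z* × σ/√n

E = 1.96 × 26.3/√33
  = 1.96 × 4.578242
  = 8.9734

Rounded to 2 decimal places:

8.97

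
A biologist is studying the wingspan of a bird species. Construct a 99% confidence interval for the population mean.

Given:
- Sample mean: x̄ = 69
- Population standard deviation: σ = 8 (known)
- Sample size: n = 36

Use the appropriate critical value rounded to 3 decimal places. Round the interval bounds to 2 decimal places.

The population standard deviation σ is known, so use a z-interval (standard normal critical value).

For 99% confidence, z* = 2.576 (from standard normal table)

Standard error: SE = σ/√n = 8/√36 = 1.333333

Margin of error: E = z* × SE = 2.576 × 1.333333 = 3.4347

Z-interval: x̄ ± E = 69 ± 3.4347 = (65.5653, 72.4347)

Rounded to 2 decimal places:

(65.57, 72.43)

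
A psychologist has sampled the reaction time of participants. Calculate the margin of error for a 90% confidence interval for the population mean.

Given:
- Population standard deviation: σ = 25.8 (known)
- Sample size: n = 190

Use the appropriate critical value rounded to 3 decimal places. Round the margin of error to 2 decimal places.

The population standard deviation σ is known, so use the z-interval margin of error formula.

For 90% confidence, z* = 1.645 (from standard normal table)

Margin of error formula for z-interval: E = z* × σ/√n

E = 1.645 × 25.8/√190
  = 1.645 × 1.871729
  = 3.0790

Rounded to 2 decimal places:

3.08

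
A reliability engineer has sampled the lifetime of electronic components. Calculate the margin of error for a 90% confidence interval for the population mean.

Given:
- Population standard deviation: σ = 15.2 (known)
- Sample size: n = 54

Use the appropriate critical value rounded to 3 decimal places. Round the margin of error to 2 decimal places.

The population standard deviation σ is known, so use the z-interval margin of error formula.

For 90% confidence, z* = 1.645 (from standard normal table)

Margin of error formula for z-interval: E = z* × σ/√n

E = 1.645 × 15.2/√54
  = 1.645 × 2.068458
  = 3.4026

Rounded to 2 decimal places:

3.40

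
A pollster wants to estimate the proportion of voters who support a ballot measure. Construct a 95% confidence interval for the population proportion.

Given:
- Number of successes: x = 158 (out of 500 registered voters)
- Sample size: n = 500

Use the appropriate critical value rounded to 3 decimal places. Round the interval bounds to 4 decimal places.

Sample proportion: p̂ = 158/500 = 0.316000

Check conditions for normal approximation:
  np̂ = 158 ≥ 10 ✓
  n(1-p̂) = 342 ≥ 10 ✓

The sample is large enough, so use a z-interval (normal approximation) for the proportion.

For 95% confidence, z* = 1.96 (from standard normal table)

Standard error: SE = √(p̂(1-p̂)/n) = √(0.316000×0.684000/500) = 0.02079154

Margin of error: E = z* × SE = 1.96 × 0.02079154 = 0.040751

Z-interval: p̂ ± E = 0.316000 ± 0.040751 = (0.275249, 0.356751)

Rounded to 4 decimal places:

(0.2752, 0.3568)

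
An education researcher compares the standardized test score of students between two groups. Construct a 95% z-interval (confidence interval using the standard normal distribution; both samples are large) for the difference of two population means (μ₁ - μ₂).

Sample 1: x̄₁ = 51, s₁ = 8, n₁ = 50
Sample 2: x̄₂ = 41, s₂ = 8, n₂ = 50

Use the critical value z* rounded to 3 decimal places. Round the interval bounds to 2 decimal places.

Both samples are large (n₁ = 50 ≥ 30, n₂ = 50 ≥ 30), so a z-interval for the difference of means applies.

Point estimate: x̄₁ - x̄₂ = 51 - 41 = 10

Standard error: SE = √(s₁²/n₁ + s₂²/n₂)
= √(8²/50 + 8²/50)
= √(1.280000 + 1.280000)
= 1.600000

For 95% confidence, z* = 1.96 (from standard normal table)
Margin of error: E = z* × SE = 1.96 × 1.600000 = 3.1360

Z-interval: (x̄₁ - x̄₂) ± E = 10 ± 3.1360 = (6.8640, 13.1360)

Rounded to 2 decimal places:

(6.86, 13.14)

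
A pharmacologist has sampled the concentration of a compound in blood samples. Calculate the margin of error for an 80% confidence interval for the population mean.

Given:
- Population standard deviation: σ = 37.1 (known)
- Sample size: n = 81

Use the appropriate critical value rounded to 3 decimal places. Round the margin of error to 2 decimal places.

The population standard deviation σ is known, so use the z-interval margin of error formula.

For 80% confidence, z* = 1.282 (from standard normal table)

Margin of error formula for z-interval: E = z* × σ/√n

E = 1.282 × 37.1/√81
  = 1.282 × 4.122222
  = 5.2847

Rounded to 2 decimal places:

5.28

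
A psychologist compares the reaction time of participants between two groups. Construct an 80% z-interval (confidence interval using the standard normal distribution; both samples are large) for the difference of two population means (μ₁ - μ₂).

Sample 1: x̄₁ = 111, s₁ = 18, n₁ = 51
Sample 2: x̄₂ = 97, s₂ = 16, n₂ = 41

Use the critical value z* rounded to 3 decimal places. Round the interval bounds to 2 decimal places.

Both samples are large (n₁ = 51 ≥ 30, n₂ = 41 ≥ 30), so a z-interval for the difference of means applies.

Point estimate: x̄₁ - x̄₂ = 111 - 97 = 14

Standard error: SE = √(s₁²/n₁ + s₂²/n₂)
= √(18²/51 + 16²/41)
= √(6.352941 + 6.243902)
= 3.549203

For 80% confidence, z* = 1.282 (from standard normal table)
Margin of error: E = z* × SE = 1.282 × 3.549203 = 4.5501

Z-interval: (x̄₁ - x̄₂) ± E = 14 ± 4.5501 = (9.4499, 18.5501)

Rounded to 2 decimal places:

(9.45, 18.55)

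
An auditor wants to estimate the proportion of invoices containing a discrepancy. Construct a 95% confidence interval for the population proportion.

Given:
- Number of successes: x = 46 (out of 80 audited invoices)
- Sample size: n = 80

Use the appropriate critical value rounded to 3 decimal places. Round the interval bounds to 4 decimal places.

Sample proportion: p̂ = 46/80 = 0.575000

Check conditions for normal approximation:
  np̂ = 46 ≥ 10 ✓
  n(1-p̂) = 34 ≥ 10 ✓

The sample is large enough, so use a z-interval (normal approximation) for the proportion.

For 95% confidence, z* = 1.96 (from standard normal table)

Standard error: SE = √(p̂(1-p̂)/n) = √(0.575000×0.425000/80) = 0.05526923

Margin of error: E = z* × SE = 1.96 × 0.05526923 = 0.108328

Z-interval: p̂ ± E = 0.575000 ± 0.108328 = (0.466672, 0.683328)

Rounded to 4 decimal places:

(0.4667, 0.6833)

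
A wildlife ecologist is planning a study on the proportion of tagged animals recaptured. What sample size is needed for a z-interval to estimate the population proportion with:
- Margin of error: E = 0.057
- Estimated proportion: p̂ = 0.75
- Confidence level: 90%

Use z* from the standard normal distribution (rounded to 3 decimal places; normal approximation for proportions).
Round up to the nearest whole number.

Using z* for proportion z-interval (normal approximation).

For 90% confidence, z* = 1.645 (from standard normal table)

Sample size formula for proportion z-interval: n = z*²p̂(1-p̂)/E²

n = 1.645² × 0.75 × 0.25 / 0.057²
  = 2.706025 × 0.1875 / 0.003249
  = 156.1649

Round up to the nearest whole number: n = 157

157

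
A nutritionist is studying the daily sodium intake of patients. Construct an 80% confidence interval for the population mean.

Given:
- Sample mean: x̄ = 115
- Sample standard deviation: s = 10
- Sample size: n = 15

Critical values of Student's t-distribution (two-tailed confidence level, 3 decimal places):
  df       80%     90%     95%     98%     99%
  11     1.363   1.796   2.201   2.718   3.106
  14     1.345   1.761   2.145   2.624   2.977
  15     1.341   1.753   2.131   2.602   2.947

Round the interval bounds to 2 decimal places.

The population standard deviation σ is unknown (only the sample standard deviation s is given), so use a t-interval with df = n - 1 = 15 - 1 = 14.

For 80% confidence with df = 14, t* = 1.345 (from t-table)

Standard error: SE = s/√n = 10/√15 = 2.581989

Margin of error: E = t* × SE = 1.345 × 2.581989 = 3.4728

T-interval: x̄ ± E = 115 ± 3.4728 = (111.5272, 118.4728)

Rounded to 2 decimal places:

(111.53, 118.47)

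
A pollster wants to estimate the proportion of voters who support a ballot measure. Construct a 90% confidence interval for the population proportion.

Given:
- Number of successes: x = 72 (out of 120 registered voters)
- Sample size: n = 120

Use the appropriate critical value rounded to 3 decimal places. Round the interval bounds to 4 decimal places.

Sample proportion: p̂ = 72/120 = 0.600000

Check conditions for normal approximation:
  np̂ = 72 ≥ 10 ✓
  n(1-p̂) = 48 ≥ 10 ✓

The sample is large enough, so use a z-interval (normal approximation) for the proportion.

For 90% confidence, z* = 1.645 (from standard normal table)

Standard error: SE = √(p̂(1-p̂)/n) = √(0.600000×0.400000/120) = 0.04472136

Margin of error: E = z* × SE = 1.645 × 0.04472136 = 0.073567

Z-interval: p̂ ± E = 0.600000 ± 0.073567 = (0.526433, 0.673567)

Rounded to 4 decimal places:

(0.5264, 0.6736)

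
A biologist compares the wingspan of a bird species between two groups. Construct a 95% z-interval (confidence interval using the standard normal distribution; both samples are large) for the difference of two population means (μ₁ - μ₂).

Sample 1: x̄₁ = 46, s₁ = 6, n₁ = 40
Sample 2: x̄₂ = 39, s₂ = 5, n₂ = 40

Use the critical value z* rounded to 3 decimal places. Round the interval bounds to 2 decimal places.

Both samples are large (n₁ = 40 ≥ 30, n₂ = 40 ≥ 30), so a z-interval for the difference of means applies.

Point estimate: x̄₁ - x̄₂ = 46 - 39 = 7

Standard error: SE = √(s₁²/n₁ + s₂²/n₂)
= √(6²/40 + 5²/40)
= √(0.900000 + 0.625000)
= 1.234909

For 95% confidence, z* = 1.96 (from standard normal table)
Margin of error: E = z* × SE = 1.96 × 1.234909 = 2.4204

Z-interval: (x̄₁ - x̄₂) ± E = 7 ± 2.4204 = (4.5796, 9.4204)

Rounded to 2 decimal places:

(4.58, 9.42)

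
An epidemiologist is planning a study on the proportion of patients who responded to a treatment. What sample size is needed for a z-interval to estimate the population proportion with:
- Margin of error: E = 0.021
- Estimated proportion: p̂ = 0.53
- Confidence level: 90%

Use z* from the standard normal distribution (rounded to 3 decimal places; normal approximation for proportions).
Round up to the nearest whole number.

Using z* for proportion z-interval (normal approximation).

For 90% confidence, z* = 1.645 (from standard normal table)

Sample size formula for proportion z-interval: n = z*²p̂(1-p̂)/E²

n = 1.645² × 0.53 × 0.47 / 0.021²
  = 2.706025 × 0.2491 / 0.000441
  = 1528.5053

Round up to the nearest whole number: n = 1529

1529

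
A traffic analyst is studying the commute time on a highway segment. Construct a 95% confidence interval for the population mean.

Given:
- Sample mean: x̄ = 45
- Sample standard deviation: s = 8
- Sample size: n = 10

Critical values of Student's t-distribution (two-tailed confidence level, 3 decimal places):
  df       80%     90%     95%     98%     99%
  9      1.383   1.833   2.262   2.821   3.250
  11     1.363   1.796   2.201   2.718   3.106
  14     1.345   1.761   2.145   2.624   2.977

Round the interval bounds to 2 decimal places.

The population standard deviation σ is unknown (only the sample standard deviation s is given), so use a t-interval with df = n - 1 = 10 - 1 = 9.

For 95% confidence with df = 9, t* = 2.262 (from t-table)

Standard error: SE = s/√n = 8/√10 = 2.529822

Margin of error: E = t* × SE = 2.262 × 2.529822 = 5.7225

T-interval: x̄ ± E = 45 ± 5.7225 = (39.2775, 50.7225)

Rounded to 2 decimal places:

(39.28, 50.72)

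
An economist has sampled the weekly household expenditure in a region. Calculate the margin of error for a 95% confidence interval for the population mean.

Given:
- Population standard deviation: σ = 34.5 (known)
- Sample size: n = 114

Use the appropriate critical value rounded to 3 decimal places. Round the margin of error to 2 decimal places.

The population standard deviation σ is known, so use the z-interval margin of error formula.

For 95% confidence, z* = 1.96 (from standard normal table)

Margin of error formula for z-interval: E = z* × σ/√n

E = 1.96 × 34.5/√114
  = 1.96 × 3.231221
  = 6.3332

Rounded to 2 decimal places:

6.33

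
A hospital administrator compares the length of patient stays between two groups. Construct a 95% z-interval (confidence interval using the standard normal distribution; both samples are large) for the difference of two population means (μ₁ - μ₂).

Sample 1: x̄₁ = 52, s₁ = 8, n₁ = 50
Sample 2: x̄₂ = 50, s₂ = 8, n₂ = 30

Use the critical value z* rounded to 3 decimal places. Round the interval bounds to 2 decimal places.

Both samples are large (n₁ = 50 ≥ 30, n₂ = 30 ≥ 30), so a z-interval for the difference of means applies.

Point estimate: x̄₁ - x̄₂ = 52 - 50 = 2

Standard error: SE = √(s₁²/n₁ + s₂²/n₂)
= √(8²/50 + 8²/30)
= √(1.280000 + 2.133333)
= 1.847521

For 95% confidence, z* = 1.96 (from standard normal table)
Margin of error: E = z* × SE = 1.96 × 1.847521 = 3.6211

Z-interval: (x̄₁ - x̄₂) ± E = 2 ± 3.6211 = (-1.6211, 5.6211)

Rounded to 2 decimal places:

(-1.62, 5.62)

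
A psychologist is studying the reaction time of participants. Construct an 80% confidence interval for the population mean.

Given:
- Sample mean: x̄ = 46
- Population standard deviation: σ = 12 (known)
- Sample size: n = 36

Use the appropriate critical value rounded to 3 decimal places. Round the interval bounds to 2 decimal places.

The population standard deviation σ is known, so use a z-interval (standard normal critical value).

For 80% confidence, z* = 1.282 (from standard normal table)

Standard error: SE = σ/√n = 12/√36 = 2.000000

Margin of error: E = z* × SE = 1.282 × 2.000000 = 2.5640

Z-interval: x̄ ± E = 46 ± 2.5640 = (43.4360, 48.5640)

Rounded to 2 decimal places:

(43.44, 48.56)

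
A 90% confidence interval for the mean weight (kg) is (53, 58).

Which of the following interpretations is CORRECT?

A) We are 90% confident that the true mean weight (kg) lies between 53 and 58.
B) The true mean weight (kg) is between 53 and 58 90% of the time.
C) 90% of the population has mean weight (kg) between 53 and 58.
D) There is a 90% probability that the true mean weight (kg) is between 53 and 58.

A confidence interval represents our confidence in the procedure, not a probability statement about the parameter.

Key concept: If we repeated this sampling process many times and computed a 90% CI each time, about 90% of those intervals would contain the true population parameter.

For this specific interval (53, 58):
- Midpoint (point estimate): 55.5
- Margin of error: 2.5

The correct interpretation is the one stating confidence that the true parameter lies in the interval — option A.

A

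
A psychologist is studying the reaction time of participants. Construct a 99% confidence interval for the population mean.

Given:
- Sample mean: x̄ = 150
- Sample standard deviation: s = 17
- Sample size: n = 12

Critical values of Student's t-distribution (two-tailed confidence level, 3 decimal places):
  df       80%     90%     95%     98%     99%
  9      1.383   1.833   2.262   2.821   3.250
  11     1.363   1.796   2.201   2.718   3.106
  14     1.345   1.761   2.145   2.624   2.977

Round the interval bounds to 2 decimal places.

The population standard deviation σ is unknown (only the sample standard deviation s is given), so use a t-interval with df = n - 1 = 12 - 1 = 11.

For 99% confidence with df = 11, t* = 3.106 (from t-table)

Standard error: SE = s/√n = 17/√12 = 4.907477

Margin of error: E = t* × SE = 3.106 × 4.907477 = 15.2426

T-interval: x̄ ± E = 150 ± 15.2426 = (134.7574, 165.2426)

Rounded to 2 decimal places:

(134.76, 165.24)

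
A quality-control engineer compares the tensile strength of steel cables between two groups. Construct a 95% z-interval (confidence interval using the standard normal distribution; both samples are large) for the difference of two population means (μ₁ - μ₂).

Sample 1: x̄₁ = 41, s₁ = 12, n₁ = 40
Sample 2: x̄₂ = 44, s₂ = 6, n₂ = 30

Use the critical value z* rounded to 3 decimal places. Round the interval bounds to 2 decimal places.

Both samples are large (n₁ = 40 ≥ 30, n₂ = 30 ≥ 30), so a z-interval for the difference of means applies.

Point estimate: x̄₁ - x̄₂ = 41 - 44 = -3

Standard error: SE = √(s₁²/n₁ + s₂²/n₂)
= √(12²/40 + 6²/30)
= √(3.600000 + 1.200000)
= 2.190890

For 95% confidence, z* = 1.96 (from standard normal table)
Margin of error: E = z* × SE = 1.96 × 2.190890 = 4.2941

Z-interval: (x̄₁ - x̄₂) ± E = -3 ± 4.2941 = (-7.2941, 1.2941)

Rounded to 2 decimal places:

(-7.29, 1.29)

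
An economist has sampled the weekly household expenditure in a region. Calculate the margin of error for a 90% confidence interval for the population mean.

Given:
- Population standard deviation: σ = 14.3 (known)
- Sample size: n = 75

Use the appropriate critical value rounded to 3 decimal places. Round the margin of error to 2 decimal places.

The population standard deviation σ is known, so use the z-interval margin of error formula.

For 90% confidence, z* = 1.645 (from standard normal table)

Margin of error formula for z-interval: E = z* × σ/√n

E = 1.645 × 14.3/√75
  = 1.645 × 1.651222
  = 2.7163

Rounded to 2 decimal places:

2.72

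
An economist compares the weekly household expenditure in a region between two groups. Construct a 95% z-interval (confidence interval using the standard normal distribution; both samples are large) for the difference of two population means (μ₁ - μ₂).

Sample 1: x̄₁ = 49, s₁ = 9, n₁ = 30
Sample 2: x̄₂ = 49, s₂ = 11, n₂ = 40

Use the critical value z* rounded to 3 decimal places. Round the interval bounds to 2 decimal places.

Both samples are large (n₁ = 30 ≥ 30, n₂ = 40 ≥ 30), so a z-interval for the difference of means applies.

Point estimate: x̄₁ - x̄₂ = 49 - 49 = 0

Standard error: SE = √(s₁²/n₁ + s₂²/n₂)
= √(9²/30 + 11²/40)
= √(2.700000 + 3.025000)
= 2.392697

For 95% confidence, z* = 1.96 (from standard normal table)
Margin of error: E = z* × SE = 1.96 × 2.392697 = 4.6897

Z-interval: (x̄₁ - x̄₂) ± E = 0 ± 4.6897 = (-4.6897, 4.6897)

Rounded to 2 decimal places:

(-4.69, 4.69)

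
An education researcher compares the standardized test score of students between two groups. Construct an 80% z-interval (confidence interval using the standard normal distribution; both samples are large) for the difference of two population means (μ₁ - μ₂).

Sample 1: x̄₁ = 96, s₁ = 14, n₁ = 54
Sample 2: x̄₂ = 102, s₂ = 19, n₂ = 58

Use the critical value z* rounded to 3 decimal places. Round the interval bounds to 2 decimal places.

Both samples are large (n₁ = 54 ≥ 30, n₂ = 58 ≥ 30), so a z-interval for the difference of means applies.

Point estimate: x̄₁ - x̄₂ = 96 - 102 = -6

Standard error: SE = √(s₁²/n₁ + s₂²/n₂)
= √(14²/54 + 19²/58)
= √(3.629630 + 6.224138)
= 3.139071

For 80% confidence, z* = 1.282 (from standard normal table)
Margin of error: E = z* × SE = 1.282 × 3.139071 = 4.0243

Z-interval: (x̄₁ - x̄₂) ± E = -6 ± 4.0243 = (-10.0243, -1.9757)

Rounded to 2 decimal places:

(-10.02, -1.98)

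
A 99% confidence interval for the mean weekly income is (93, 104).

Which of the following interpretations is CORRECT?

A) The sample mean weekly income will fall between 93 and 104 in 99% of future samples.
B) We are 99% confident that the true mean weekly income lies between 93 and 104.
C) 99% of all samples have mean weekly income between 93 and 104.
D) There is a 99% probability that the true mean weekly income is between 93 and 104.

A confidence interval represents our confidence in the procedure, not a probability statement about the parameter.

Key concept: If we repeated this sampling process many times and computed a 99% CI each time, about 99% of those intervals would contain the true population parameter.

For this specific interval (93, 104):
- Midpoint (point estimate): 98.5
- Margin of error: 5.5

The correct interpretation is the one stating confidence that the true parameter lies in the interval — option B.

B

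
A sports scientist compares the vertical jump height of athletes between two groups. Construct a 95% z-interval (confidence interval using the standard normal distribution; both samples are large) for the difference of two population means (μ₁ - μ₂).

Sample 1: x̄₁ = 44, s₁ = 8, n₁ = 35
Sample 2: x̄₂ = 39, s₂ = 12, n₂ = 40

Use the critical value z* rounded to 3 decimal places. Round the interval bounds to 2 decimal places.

Both samples are large (n₁ = 35 ≥ 30, n₂ = 40 ≥ 30), so a z-interval for the difference of means applies.

Point estimate: x̄₁ - x̄₂ = 44 - 39 = 5

Standard error: SE = √(s₁²/n₁ + s₂²/n₂)
= √(8²/35 + 12²/40)
= √(1.828571 + 3.600000)
= 2.329929

For 95% confidence, z* = 1.96 (from standard normal table)
Margin of error: E = z* × SE = 1.96 × 2.329929 = 4.5667

Z-interval: (x̄₁ - x̄₂) ± E = 5 ± 4.5667 = (0.4333, 9.5667)

Rounded to 2 decimal places:

(0.43, 9.57)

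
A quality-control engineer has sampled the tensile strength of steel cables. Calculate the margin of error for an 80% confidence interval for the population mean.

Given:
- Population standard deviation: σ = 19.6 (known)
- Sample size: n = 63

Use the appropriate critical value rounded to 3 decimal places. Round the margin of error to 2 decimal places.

The population standard deviation σ is known, so use the z-interval margin of error formula.

For 80% confidence, z* = 1.282 (from standard normal table)

Margin of error formula for z-interval: E = z* × σ/√n

E = 1.282 × 19.6/√63
  = 1.282 × 2.469368
  = 3.1657

Rounded to 2 decimal places:

3.17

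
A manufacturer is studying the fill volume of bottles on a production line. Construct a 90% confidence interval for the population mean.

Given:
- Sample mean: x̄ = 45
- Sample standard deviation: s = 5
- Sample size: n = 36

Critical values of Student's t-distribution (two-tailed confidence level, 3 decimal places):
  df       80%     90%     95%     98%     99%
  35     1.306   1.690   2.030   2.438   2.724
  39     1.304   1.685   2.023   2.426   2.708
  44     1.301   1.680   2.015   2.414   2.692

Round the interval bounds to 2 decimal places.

The population standard deviation σ is unknown (only the sample standard deviation s is given), so use a t-interval with df = n - 1 = 36 - 1 = 35.

For 90% confidence with df = 35, t* = 1.690 (from t-table)

Standard error: SE = s/√n = 5/√36 = 0.833333

Margin of error: E = t* × SE = 1.690 × 0.833333 = 1.4083

T-interval: x̄ ± E = 45 ± 1.4083 = (43.5917, 46.4083)

Rounded to 2 decimal places:

(43.59, 46.41)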